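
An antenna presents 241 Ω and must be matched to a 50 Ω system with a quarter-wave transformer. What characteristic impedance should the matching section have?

Z_qwt ≈ 110 Ω

Z_qwt = √(Z_0·R_L) = √(50 × 241) = √12050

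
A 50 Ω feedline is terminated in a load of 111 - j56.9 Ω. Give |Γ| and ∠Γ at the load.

Γ ≈ 0.489 ∠ -23.5°

Γ = (Z_L − Z_0)/(Z_L + Z_0) = (61 − j56.9)/(161 − j56.9)
|Γ| = 83.4/171 = 0.489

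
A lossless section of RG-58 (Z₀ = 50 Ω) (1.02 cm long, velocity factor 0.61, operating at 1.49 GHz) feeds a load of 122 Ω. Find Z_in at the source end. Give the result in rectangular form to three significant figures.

Z_in ≈ 54.7 − j48 Ω

λ = v/f = 0.61·c / 1.49 GHz = 0.123 m
βl = 2π·l/λ = 2π × 0.083 = 29.9°
tan(βl) = tan(29.9°) = 0.575
Z_in = Z_0·(Z_L + jZ_0·tanβl)/(Z_0 + jZ_L·tanβl)
     = 50·(122 + j28.7)/(50 + j70.1)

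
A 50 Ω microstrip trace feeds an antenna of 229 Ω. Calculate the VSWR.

Γ = (229 − 50)/(229 + 50) = 0.642
VSWR = (1 + 0.642)/(1 − 0.642)

VSWR ≈ 4.58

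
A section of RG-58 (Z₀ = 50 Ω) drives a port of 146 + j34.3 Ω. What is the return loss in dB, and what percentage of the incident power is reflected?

RL ≈ 5.81 dB; 26.2% of incident power reflected

Γ = (96 + j34.3)/(196 + j34.3), |Γ| = 0.512
RL = −20·log₁₀(0.512) = 5.81 dB
P_refl/P_inc = |Γ|² = 0.262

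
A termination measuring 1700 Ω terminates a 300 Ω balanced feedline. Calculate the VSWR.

VSWR ≈ 5.67

Γ = (1700 − 300)/(1700 + 300) = 0.7
VSWR = (1 + 0.7)/(1 − 0.7)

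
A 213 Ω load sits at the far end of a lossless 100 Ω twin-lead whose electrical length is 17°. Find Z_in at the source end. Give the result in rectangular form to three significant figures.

Z_in ≈ 164 − j75.9 Ω

tan(βl) = tan(17°) = 0.306
Z_in = Z_0·(Z_L + jZ_0·tanβl)/(Z_0 + jZ_L·tanβl)
     = 100·(213 + j30.6)/(100 + j65.1)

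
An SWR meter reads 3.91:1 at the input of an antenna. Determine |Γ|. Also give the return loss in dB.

|Γ| ≈ 0.593; return loss ≈ 4.54 dB

|Γ| = (S − 1)/(S + 1) = (3.91 − 1)/(3.91 + 1) = 2.91/4.91
RL = −20·log₁₀|Γ| = −20·log₁₀(0.593)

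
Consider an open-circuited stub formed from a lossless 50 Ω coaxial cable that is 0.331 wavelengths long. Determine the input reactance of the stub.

βl = 2π × 0.331 = 119°
tan(βl) = -1.79
For an open-circuited stub, Z_in = −jZ_0·cot(βl) = −jZ_0/tan(βl)

X_in ≈ 27.9 Ω (inductive)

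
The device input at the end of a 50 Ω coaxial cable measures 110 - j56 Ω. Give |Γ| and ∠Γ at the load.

Γ ≈ 0.484 ∠ -23.7°

Γ = (Z_L − Z_0)/(Z_L + Z_0) = (60 − j56)/(160 − j56)
|Γ| = 82.1/170 = 0.484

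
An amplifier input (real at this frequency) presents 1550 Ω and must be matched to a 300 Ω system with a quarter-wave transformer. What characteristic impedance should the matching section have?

Z_qwt ≈ 682 Ω

Z_qwt = √(Z_0·R_L) = √(300 × 1550) = √465000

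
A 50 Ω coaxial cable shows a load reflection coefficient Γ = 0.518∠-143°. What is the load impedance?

Z_L ≈ 17.5 − j14.9 Ω

Z_L = Z_0·(1 + Γ)/(1 − Γ) = 50·(0.586 − j0.312)/(1.41 + j0.312)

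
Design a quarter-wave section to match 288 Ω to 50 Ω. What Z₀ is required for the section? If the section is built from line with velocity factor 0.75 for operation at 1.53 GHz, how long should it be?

Z_qwt = √(Z_0·R_L) = √(50 × 288) = √14400
λ = 0.75·c/f = 0.147 m, so l = λ/4 = 0.0368 m

Z_qwt ≈ 120 Ω; length ≈ 3.68 cm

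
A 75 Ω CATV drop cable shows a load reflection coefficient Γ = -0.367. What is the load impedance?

Z_L ≈ 34.7 Ω

Z_L = Z_0·(1 + Γ)/(1 − Γ) = 75·(0.633)/(1.37)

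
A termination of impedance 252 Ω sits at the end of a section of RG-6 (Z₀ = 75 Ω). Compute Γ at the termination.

Γ = (Z_L − Z_0)/(Z_L + Z_0) = (252 − 75)/(252 + 75) = 177/327

Γ = 0.541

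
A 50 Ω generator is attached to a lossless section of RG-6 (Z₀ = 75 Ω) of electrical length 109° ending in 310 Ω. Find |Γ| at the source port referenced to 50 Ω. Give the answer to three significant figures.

|Γ| ≈ 0.517

tan(βl) = -2.9
Z_in = Z_0·(Z_L + jZ_0·tanβl)/(Z_0 + jZ_L·tanβl) = 20.2 + j24.1 Ω
Γ_s = (Z_in − Z_s)/(Z_in + Z_s) = (-29.8 + j24.1)/(70.2 + j24.1), |Γ_s| = 0.517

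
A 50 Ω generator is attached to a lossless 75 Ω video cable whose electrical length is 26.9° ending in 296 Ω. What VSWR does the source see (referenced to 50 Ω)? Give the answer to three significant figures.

tan(βl) = 0.507
Z_in = Z_0·(Z_L + jZ_0·tanβl)/(Z_0 + jZ_L·tanβl) = 74.3 − j111 Ω
Γ_s = (Z_in − Z_s)/(Z_in + Z_s) = (24.3 − j111)/(124 − j111), |Γ_s| = 0.681
VSWR = (1 + |Γ_s|)/(1 − |Γ_s|)

VSWR ≈ 5.27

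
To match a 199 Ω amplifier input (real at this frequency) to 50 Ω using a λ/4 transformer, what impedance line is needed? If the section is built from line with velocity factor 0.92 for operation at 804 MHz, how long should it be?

Z_qwt = √(Z_0·R_L) = √(50 × 199) = √9950
λ = 0.92·c/f = 0.343 m, so l = λ/4 = 0.0858 m

Z_qwt ≈ 99.7 Ω; length ≈ 8.58 cm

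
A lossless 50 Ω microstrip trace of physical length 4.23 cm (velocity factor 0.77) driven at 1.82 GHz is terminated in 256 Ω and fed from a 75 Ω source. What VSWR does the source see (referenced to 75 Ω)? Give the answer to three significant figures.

λ = v/f = 0.77·c / 1.82 GHz = 0.127 m
βl = 2π·l/λ = 2π × 0.333 = 120°
tan(βl) = -1.73
Z_in = Z_0·(Z_L + jZ_0·tanβl)/(Z_0 + jZ_L·tanβl) = 12.9 + j27.4 Ω
Γ_s = (Z_in − Z_s)/(Z_in + Z_s) = (-62.1 + j27.4)/(87.9 + j27.4), |Γ_s| = 0.738
VSWR = (1 + |Γ_s|)/(1 − |Γ_s|)

VSWR ≈ 6.63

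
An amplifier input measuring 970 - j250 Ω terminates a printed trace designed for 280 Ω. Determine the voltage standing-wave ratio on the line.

VSWR ≈ 3.71

Γ = (Z_L − Z_0)/(Z_L + Z_0) = (690 − j250)/(1250 − j250)
|Γ| = 734/1270 = 0.576
VSWR = (1 + |Γ|)/(1 − |Γ|) = 1.58/0.424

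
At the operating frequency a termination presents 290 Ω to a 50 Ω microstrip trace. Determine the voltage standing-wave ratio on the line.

VSWR ≈ 5.8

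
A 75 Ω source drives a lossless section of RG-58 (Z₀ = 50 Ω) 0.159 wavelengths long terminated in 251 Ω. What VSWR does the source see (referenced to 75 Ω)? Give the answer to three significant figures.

VSWR ≈ 6.33

βl = 2π × 0.159 = 57.2°
tan(βl) = 1.55
Z_in = Z_0·(Z_L + jZ_0·tanβl)/(Z_0 + jZ_L·tanβl) = 13.9 − j30.4 Ω
Γ_s = (Z_in − Z_s)/(Z_in + Z_s) = (-61.1 − j30.4)/(88.9 − j30.4), |Γ_s| = 0.727
VSWR = (1 + |Γ_s|)/(1 − |Γ_s|)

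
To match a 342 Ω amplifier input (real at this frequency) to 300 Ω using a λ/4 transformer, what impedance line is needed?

Z_qwt ≈ 320 Ω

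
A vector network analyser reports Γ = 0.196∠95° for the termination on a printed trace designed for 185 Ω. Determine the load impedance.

Z_L ≈ 166 + j67.4 Ω

Z_L = Z_0·(1 + Γ)/(1 − Γ) = 185·(0.983 + j0.195)/(1.02 − j0.195)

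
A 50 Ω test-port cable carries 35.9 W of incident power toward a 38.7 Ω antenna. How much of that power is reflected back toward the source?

Γ = (38.7 − 50)/(38.7 + 50) = -0.127
|Γ|² = 0.0162
P_refl = |Γ|²·P_inc = 0.583 W, P_del = (1 − |Γ|²)·P_inc = 35.3 W

P_reflected ≈ 0.583 W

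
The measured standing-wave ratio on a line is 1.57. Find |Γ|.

|Γ| = (S − 1)/(S + 1) = (1.57 − 1)/(1.57 + 1) = 0.57/2.57

|Γ| ≈ 0.222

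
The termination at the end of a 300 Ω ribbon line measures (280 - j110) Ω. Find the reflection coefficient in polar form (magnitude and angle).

Γ ≈ 0.189 ∠ -89.6°

Γ = (Z_L − Z_0)/(Z_L + Z_0) = (-20 − j110)/(580 − j110)
|Γ| = 112/590 = 0.189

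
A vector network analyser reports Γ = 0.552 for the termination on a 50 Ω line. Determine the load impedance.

Z_L = Z_0·(1 + Γ)/(1 − Γ) = 50·(1.55)/(0.448)

Z_L ≈ 173 Ω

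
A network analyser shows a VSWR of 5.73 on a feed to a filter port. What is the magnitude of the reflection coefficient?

|Γ| = (S − 1)/(S + 1) = (5.73 − 1)/(5.73 + 1) = 4.73/6.73

|Γ| ≈ 0.703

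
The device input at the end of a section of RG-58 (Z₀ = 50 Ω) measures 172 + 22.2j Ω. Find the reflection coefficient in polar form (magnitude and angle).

Γ = (Z_L − Z_0)/(Z_L + Z_0) = (122 + j22.2)/(222 + j22.2)
|Γ| = 124/223 = 0.556

Γ ≈ 0.556 ∠ 4.6°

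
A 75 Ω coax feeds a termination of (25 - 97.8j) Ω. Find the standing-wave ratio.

VSWR ≈ 8.31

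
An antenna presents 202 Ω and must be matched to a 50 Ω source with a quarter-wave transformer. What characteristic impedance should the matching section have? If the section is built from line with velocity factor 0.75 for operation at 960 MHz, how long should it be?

Z_qwt ≈ 100 Ω; length ≈ 5.86 cm

Z_qwt = √(Z_0·R_L) = √(50 × 202) = √10100
λ = 0.75·c/f = 0.234 m, so l = λ/4 = 0.0586 m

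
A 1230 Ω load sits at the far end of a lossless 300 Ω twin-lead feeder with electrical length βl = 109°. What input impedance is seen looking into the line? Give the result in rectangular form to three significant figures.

tan(βl) = tan(109°) = -2.9
Z_in = Z_0·(Z_L + jZ_0·tanβl)/(Z_0 + jZ_L·tanβl)
     = 300·(1230 − j871)/(300 − j3570)

Z_in ≈ 81.3 + j96.5 Ω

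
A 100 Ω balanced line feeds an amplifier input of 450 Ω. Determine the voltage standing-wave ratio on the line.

VSWR ≈ 4.5

For a purely resistive load, VSWR = R_L/Z_0 or Z_0/R_L (whichever > 1) = 450/100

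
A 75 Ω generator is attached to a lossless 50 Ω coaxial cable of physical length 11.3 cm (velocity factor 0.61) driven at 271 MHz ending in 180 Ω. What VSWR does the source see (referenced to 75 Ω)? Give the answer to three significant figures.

VSWR ≈ 4.69

λ = v/f = 0.61·c / 271 MHz = 0.675 m
βl = 2π·l/λ = 2π × 0.167 = 60.2°
tan(βl) = 1.75
Z_in = Z_0·(Z_L + jZ_0·tanβl)/(Z_0 + jZ_L·tanβl) = 18 − j25.7 Ω
Γ_s = (Z_in − Z_s)/(Z_in + Z_s) = (-57 − j25.7)/(93 − j25.7), |Γ_s| = 0.649
VSWR = (1 + |Γ_s|)/(1 − |Γ_s|)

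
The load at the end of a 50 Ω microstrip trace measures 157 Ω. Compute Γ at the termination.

Γ = (Z_L − Z_0)/(Z_L + Z_0) = (157 − 50)/(157 + 50) = 107/207

Γ = 0.517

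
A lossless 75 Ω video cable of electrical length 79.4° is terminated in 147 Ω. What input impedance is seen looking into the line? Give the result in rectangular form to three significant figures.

tan(βl) = tan(79.4°) = 5.34
Z_in = Z_0·(Z_L + jZ_0·tanβl)/(Z_0 + jZ_L·tanβl)
     = 75·(147 + j401)/(75 + j785)

Z_in ≈ 39.2 − j10.3 Ω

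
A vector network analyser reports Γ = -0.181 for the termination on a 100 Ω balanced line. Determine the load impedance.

Z_L ≈ 69.3 Ω

Z_L = Z_0·(1 + Γ)/(1 − Γ) = 100·(0.819)/(1.18)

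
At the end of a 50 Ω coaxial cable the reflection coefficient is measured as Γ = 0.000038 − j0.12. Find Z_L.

Z_L ≈ 48.6 − j11.8 Ω

Z_L = Z_0·(1 + Γ)/(1 − Γ) = 50·(1 − j0.12)/(1 + j0.12)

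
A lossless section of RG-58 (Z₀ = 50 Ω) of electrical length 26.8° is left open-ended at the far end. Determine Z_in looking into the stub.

Z_in ≈ −j99 Ω

tan(βl) = 0.505
For an open-ended stub, Z_in = −jZ_0·cot(βl) = −jZ_0/tan(βl)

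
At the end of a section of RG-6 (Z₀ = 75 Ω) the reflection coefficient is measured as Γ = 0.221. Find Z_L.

Z_L ≈ 118 Ω

Z_L = Z_0·(1 + Γ)/(1 − Γ) = 75·(1.22)/(0.779)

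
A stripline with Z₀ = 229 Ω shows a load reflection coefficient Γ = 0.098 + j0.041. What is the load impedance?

Z_L = Z_0·(1 + Γ)/(1 − Γ) = 229·(1.1 + j0.041)/(0.902 − j0.041)

Z_L ≈ 278 + j23 Ω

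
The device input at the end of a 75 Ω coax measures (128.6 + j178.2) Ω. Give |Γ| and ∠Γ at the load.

Γ = (Z_L − Z_0)/(Z_L + Z_0) = (53.6 + j178.2)/(203.6 + j178.2)
|Γ| = 186/271 = 0.688

Γ ≈ 0.688 ∠ 32.1°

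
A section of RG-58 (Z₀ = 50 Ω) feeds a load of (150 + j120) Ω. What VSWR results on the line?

VSWR ≈ 5.06

Γ = (Z_L − Z_0)/(Z_L + Z_0) = (100 + j120)/(200 + j120)
|Γ| = 156/233 = 0.67
VSWR = (1 + |Γ|)/(1 − |Γ|) = 1.67/0.33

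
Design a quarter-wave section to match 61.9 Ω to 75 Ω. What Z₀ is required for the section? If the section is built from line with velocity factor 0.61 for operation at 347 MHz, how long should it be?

Z_qwt ≈ 68.1 Ω; length ≈ 13.2 cm

Z_qwt = √(Z_0·R_L) = √(75 × 61.9) = √4642
λ = 0.61·c/f = 0.527 m, so l = λ/4 = 0.132 m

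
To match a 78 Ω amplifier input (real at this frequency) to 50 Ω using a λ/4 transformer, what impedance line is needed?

Z_qwt = √(Z_0·R_L) = √(50 × 78) = √3900

Z_qwt ≈ 62.4 Ω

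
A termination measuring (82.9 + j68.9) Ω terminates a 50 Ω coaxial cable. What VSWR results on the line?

VSWR ≈ 3.08

Γ = (Z_L − Z_0)/(Z_L + Z_0) = (32.9 + j68.9)/(132.9 + j68.9)
|Γ| = 76.4/150 = 0.51
VSWR = (1 + |Γ|)/(1 − |Γ|) = 1.51/0.49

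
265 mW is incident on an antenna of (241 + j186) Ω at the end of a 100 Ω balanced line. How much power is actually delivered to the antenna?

P_delivered ≈ 169 mW

|Γ| = |(141 + j186)/(341 + j186)| = 0.601
|Γ|² = 0.361
P_refl = |Γ|²·P_inc = 95.7 mW, P_del = (1 − |Γ|²)·P_inc = 169 mW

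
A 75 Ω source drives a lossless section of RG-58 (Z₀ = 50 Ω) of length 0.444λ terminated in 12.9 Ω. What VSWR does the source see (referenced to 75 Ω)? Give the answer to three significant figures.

βl = 2π × 0.444 = 160°
tan(βl) = -0.367
Z_in = Z_0·(Z_L + jZ_0·tanβl)/(Z_0 + jZ_L·tanβl) = 14.5 − j17 Ω
Γ_s = (Z_in − Z_s)/(Z_in + Z_s) = (-60.5 − j17)/(89.5 − j17), |Γ_s| = 0.69
VSWR = (1 + |Γ_s|)/(1 − |Γ_s|)

VSWR ≈ 5.44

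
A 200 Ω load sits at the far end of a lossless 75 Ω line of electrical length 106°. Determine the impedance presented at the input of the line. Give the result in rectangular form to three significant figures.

tan(βl) = tan(106°) = -3.49
Z_in = Z_0·(Z_L + jZ_0·tanβl)/(Z_0 + jZ_L·tanβl)
     = 75·(200 − j262)/(75 − j697)

Z_in ≈ 30.1 + j18.3 Ω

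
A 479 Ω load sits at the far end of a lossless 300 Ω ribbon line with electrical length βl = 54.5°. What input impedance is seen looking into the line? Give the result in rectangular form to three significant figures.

Z_in ≈ 236 − j108 Ω

tan(βl) = tan(54.5°) = 1.4
Z_in = Z_0·(Z_L + jZ_0·tanβl)/(Z_0 + jZ_L·tanβl)
     = 300·(479 + j421)/(300 + j672)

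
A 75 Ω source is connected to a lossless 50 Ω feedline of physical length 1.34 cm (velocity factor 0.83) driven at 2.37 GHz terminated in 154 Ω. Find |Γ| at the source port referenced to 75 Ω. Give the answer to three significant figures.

λ = v/f = 0.83·c / 2.37 GHz = 0.105 m
βl = 2π·l/λ = 2π × 0.128 = 45.9°
tan(βl) = 1.03
Z_in = Z_0·(Z_L + jZ_0·tanβl)/(Z_0 + jZ_L·tanβl) = 28.6 − j39.4 Ω
Γ_s = (Z_in − Z_s)/(Z_in + Z_s) = (-46.4 − j39.4)/(104 − j39.4), |Γ_s| = 0.549

|Γ| ≈ 0.549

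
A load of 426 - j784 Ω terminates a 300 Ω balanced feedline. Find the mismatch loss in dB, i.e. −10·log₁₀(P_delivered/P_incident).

Γ = (126 − j784)/(726 − j784), |Γ| = 0.743
|Γ|² = 0.552, so P_del/P_inc = 1 − |Γ|² = 0.448
ML = −10·log₁₀(1 − |Γ|²)

mismatch loss ≈ 3.49 dB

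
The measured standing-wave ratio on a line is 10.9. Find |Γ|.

|Γ| ≈ 0.832

|Γ| = (S − 1)/(S + 1) = (10.9 − 1)/(10.9 + 1) = 9.9/11.9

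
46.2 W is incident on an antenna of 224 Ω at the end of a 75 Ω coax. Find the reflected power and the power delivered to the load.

P_reflected ≈ 11.5 W; P_delivered ≈ 34.7 W

Γ = (224 − 75)/(224 + 75) = 0.498
|Γ|² = 0.248
P_refl = |Γ|²·P_inc = 11.5 W, P_del = (1 − |Γ|²)·P_inc = 34.7 W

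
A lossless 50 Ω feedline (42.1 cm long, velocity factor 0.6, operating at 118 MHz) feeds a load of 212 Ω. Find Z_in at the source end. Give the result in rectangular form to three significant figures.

Z_in ≈ 12.1 + j7.77 Ω

λ = v/f = 0.6·c / 118 MHz = 1.53 m
βl = 2π·l/λ = 2π × 0.276 = 99.4°
tan(βl) = tan(99.4°) = -6.07
Z_in = Z_0·(Z_L + jZ_0·tanβl)/(Z_0 + jZ_L·tanβl)
     = 50·(212 − j303)/(50 − j1290)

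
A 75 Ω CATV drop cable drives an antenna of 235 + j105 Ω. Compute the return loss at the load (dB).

Γ = (160 + j105)/(310 + j105), |Γ| = 0.585
RL = −20·log₁₀|Γ| = −20·log₁₀(0.585)

RL ≈ 4.66 dB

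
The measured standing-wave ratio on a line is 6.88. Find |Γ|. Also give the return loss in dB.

|Γ| ≈ 0.746; return loss ≈ 2.54 dB

|Γ| = (S − 1)/(S + 1) = (6.88 − 1)/(6.88 + 1) = 5.88/7.88
RL = −20·log₁₀|Γ| = −20·log₁₀(0.746)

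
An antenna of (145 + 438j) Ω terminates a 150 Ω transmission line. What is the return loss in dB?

RL ≈ 1.62 dB

Γ = (-5 + j438)/(295 + j438), |Γ| = 0.829
RL = −20·log₁₀|Γ| = −20·log₁₀(0.829)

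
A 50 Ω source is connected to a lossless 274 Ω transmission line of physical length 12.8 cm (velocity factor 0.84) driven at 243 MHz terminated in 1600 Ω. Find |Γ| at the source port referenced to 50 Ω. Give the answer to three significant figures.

λ = v/f = 0.84·c / 243 MHz = 1.04 m
βl = 2π·l/λ = 2π × 0.123 = 44.4°
tan(βl) = 0.98
Z_in = Z_0·(Z_L + jZ_0·tanβl)/(Z_0 + jZ_L·tanβl) = 92.9 − j263 Ω
Γ_s = (Z_in − Z_s)/(Z_in + Z_s) = (42.9 − j263)/(143 − j263), |Γ_s| = 0.89

|Γ| ≈ 0.89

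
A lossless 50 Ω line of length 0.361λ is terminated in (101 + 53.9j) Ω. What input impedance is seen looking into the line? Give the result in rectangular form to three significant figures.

Z_in ≈ 22.2 + j20.9 Ω

βl = 2π × 0.361 = 130°
tan(βl) = tan(130°) = -1.19
Z_in = Z_0·(Z_L + jZ_0·tanβl)/(Z_0 + jZ_L·tanβl)
     = 50·(101 − j5.77)/(114 − j121)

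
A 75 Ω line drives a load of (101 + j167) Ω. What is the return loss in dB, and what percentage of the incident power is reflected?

Γ = (26 + j167)/(176 + j167), |Γ| = 0.697
RL = −20·log₁₀(0.697) = 3.14 dB
P_refl/P_inc = |Γ|² = 0.485

RL ≈ 3.14 dB; 48.5% of incident power reflected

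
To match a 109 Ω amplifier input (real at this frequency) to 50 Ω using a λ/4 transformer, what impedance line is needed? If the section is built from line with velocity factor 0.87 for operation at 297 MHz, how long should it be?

Z_qwt = √(Z_0·R_L) = √(50 × 109) = √5450
λ = 0.87·c/f = 0.879 m, so l = λ/4 = 0.22 m

Z_qwt ≈ 73.8 Ω; length ≈ 22 cm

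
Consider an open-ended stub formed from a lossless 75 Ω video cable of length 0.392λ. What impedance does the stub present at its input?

Z_in ≈ +j93 Ω

βl = 2π × 0.392 = 141°
tan(βl) = -0.806
For an open-ended stub, Z_in = −jZ_0·cot(βl) = −jZ_0/tan(βl)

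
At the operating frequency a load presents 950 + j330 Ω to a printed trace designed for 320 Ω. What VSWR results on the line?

Γ = (Z_L − Z_0)/(Z_L + Z_0) = (630 + j330)/(1270 + j330)
|Γ| = 711/1310 = 0.542
VSWR = (1 + |Γ|)/(1 − |Γ|) = 1.54/0.458

VSWR ≈ 3.37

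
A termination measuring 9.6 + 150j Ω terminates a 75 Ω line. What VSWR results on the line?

VSWR ≈ 39.2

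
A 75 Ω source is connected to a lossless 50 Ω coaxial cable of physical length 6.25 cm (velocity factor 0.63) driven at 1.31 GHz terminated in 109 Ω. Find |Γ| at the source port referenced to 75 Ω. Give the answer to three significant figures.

λ = v/f = 0.63·c / 1.31 GHz = 0.144 m
βl = 2π·l/λ = 2π × 0.433 = 156°
tan(βl) = -0.446
Z_in = Z_0·(Z_L + jZ_0·tanβl)/(Z_0 + jZ_L·tanβl) = 67.2 + j43 Ω
Γ_s = (Z_in − Z_s)/(Z_in + Z_s) = (-7.84 + j43)/(142 + j43), |Γ_s| = 0.294

|Γ| ≈ 0.294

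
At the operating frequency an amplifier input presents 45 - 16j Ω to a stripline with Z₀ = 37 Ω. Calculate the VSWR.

VSWR ≈ 1.54

Γ = (Z_L − Z_0)/(Z_L + Z_0) = (8 − j16)/(82 − j16)
|Γ| = 17.9/83.5 = 0.214
VSWR = (1 + |Γ|)/(1 − |Γ|) = 1.21/0.786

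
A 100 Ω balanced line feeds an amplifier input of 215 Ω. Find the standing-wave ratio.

Γ = (215 − 100)/(215 + 100) = 0.365
VSWR = (1 + 0.365)/(1 − 0.365)

VSWR ≈ 2.15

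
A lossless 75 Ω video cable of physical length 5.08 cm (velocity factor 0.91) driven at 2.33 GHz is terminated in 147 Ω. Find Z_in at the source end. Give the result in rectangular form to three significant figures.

Z_in ≈ 100 + j53.8 Ω

λ = v/f = 0.91·c / 2.33 GHz = 0.117 m
βl = 2π·l/λ = 2π × 0.434 = 156°
tan(βl) = tan(156°) = -0.443
Z_in = Z_0·(Z_L + jZ_0·tanβl)/(Z_0 + jZ_L·tanβl)
     = 75·(147 − j33.3)/(75 − j65.2)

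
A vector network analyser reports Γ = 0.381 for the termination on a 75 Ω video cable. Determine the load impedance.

Z_L = Z_0·(1 + Γ)/(1 − Γ) = 75·(1.38)/(0.619)

Z_L ≈ 167 Ω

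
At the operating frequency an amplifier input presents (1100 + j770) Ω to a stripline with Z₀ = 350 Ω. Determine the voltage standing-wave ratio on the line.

VSWR ≈ 4.79

Γ = (Z_L − Z_0)/(Z_L + Z_0) = (750 + j770)/(1450 + j770)
|Γ| = 1070/1640 = 0.655
VSWR = (1 + |Γ|)/(1 − |Γ|) = 1.65/0.345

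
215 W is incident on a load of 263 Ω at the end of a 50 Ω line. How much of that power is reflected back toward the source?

P_reflected ≈ 99.6 W

Γ = (263 − 50)/(263 + 50) = 0.681
|Γ|² = 0.463
P_refl = |Γ|²·P_inc = 99.6 W, P_del = (1 − |Γ|²)·P_inc = 115 W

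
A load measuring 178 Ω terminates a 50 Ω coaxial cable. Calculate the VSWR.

VSWR ≈ 3.56

For a purely resistive load, VSWR = R_L/Z_0 or Z_0/R_L (whichever > 1) = 178/50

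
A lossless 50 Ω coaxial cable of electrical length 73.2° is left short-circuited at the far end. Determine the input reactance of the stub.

tan(βl) = 3.31
For a short-circuited stub, Z_in = jZ_0·tan(βl)

X_in ≈ 166 Ω (inductive)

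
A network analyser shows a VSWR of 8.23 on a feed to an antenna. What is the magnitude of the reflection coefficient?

|Γ| ≈ 0.783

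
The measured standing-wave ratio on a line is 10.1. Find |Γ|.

|Γ| ≈ 0.82

|Γ| = (S − 1)/(S + 1) = (10.1 − 1)/(10.1 + 1) = 9.1/11.1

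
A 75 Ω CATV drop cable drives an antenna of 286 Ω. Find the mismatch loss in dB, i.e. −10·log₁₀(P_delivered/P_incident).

Γ = (286 − 75)/(286 + 75) = 0.584
|Γ|² = 0.342, so P_del/P_inc = 1 − |Γ|² = 0.658
ML = −10·log₁₀(1 − |Γ|²)

mismatch loss ≈ 1.82 dB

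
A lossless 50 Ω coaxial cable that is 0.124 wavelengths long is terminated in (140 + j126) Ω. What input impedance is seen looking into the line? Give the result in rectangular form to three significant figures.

Z_in ≈ 28 − j65.7 Ω

βl = 2π × 0.124 = 44.6°
tan(βl) = tan(44.6°) = 0.988
Z_in = Z_0·(Z_L + jZ_0·tanβl)/(Z_0 + jZ_L·tanβl)
     = 50·(140 + j175)/(-74.4 + j138)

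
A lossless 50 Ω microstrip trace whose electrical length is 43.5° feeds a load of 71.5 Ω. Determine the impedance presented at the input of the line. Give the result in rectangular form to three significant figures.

tan(βl) = tan(43.5°) = 0.949
Z_in = Z_0·(Z_L + jZ_0·tanβl)/(Z_0 + jZ_L·tanβl)
     = 50·(71.5 + j47.4)/(50 + j67.9)

Z_in ≈ 47.8 − j17.4 Ω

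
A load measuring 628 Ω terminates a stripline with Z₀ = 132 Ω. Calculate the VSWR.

VSWR ≈ 4.76

For a purely resistive load, VSWR = R_L/Z_0 or Z_0/R_L (whichever > 1) = 628/132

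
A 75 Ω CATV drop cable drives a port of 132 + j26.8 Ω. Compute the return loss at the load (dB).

RL ≈ 10.4 dB

Γ = (57 + j26.8)/(207 + j26.8), |Γ| = 0.302
RL = −20·log₁₀|Γ| = −20·log₁₀(0.302)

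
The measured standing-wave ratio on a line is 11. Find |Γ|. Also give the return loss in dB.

|Γ| = (S − 1)/(S + 1) = (11 − 1)/(11 + 1) = 10/12
RL = −20·log₁₀|Γ| = −20·log₁₀(0.833)

|Γ| ≈ 0.833; return loss ≈ 1.58 dB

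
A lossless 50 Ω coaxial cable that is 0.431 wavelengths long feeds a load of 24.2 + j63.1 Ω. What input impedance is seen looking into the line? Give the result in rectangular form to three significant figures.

βl = 2π × 0.431 = 155°
tan(βl) = tan(155°) = -0.463
Z_in = Z_0·(Z_L + jZ_0·tanβl)/(Z_0 + jZ_L·tanβl)
     = 50·(24.2 + j40)/(79.2 − j11.2)

Z_in ≈ 11.5 + j26.8 Ω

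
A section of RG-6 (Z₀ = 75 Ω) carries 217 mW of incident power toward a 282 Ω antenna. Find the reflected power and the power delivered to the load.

Γ = (282 − 75)/(282 + 75) = 0.58
|Γ|² = 0.336
P_refl = |Γ|²·P_inc = 73 mW, P_del = (1 − |Γ|²)·P_inc = 144 mW

P_reflected ≈ 73 mW; P_delivered ≈ 144 mW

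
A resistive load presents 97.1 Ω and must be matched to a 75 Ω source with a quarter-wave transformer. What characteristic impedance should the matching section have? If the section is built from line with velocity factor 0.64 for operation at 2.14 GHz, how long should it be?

Z_qwt ≈ 85.3 Ω; length ≈ 2.24 cm

Z_qwt = √(Z_0·R_L) = √(75 × 97.1) = √7282
λ = 0.64·c/f = 0.0897 m, so l = λ/4 = 0.0224 m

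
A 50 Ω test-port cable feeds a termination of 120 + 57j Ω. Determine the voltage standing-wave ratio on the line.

Γ = (Z_L − Z_0)/(Z_L + Z_0) = (70 + j57)/(170 + j57)
|Γ| = 90.3/179 = 0.503
VSWR = (1 + |Γ|)/(1 − |Γ|) = 1.5/0.497

VSWR ≈ 3.03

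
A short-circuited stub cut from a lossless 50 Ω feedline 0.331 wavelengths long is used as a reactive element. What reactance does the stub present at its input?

X_in ≈ -89.6 Ω (capacitive)

βl = 2π × 0.331 = 119°
tan(βl) = -1.79
For a short-circuited stub, Z_in = jZ_0·tan(βl)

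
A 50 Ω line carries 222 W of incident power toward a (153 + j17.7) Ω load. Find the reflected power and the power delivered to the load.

P_reflected ≈ 58.4 W; P_delivered ≈ 164 W

|Γ| = |(103 + j17.7)/(203 + j17.7)| = 0.513
|Γ|² = 0.263
P_refl = |Γ|²·P_inc = 58.4 W, P_del = (1 − |Γ|²)·P_inc = 164 W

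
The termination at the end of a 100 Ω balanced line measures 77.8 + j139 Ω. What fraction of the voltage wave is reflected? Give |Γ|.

Γ = (Z_L − Z_0)/(Z_L + Z_0) = (-22.2 + j139)/(177.8 + j139)
|Γ| = 141/226

|Γ| ≈ 0.624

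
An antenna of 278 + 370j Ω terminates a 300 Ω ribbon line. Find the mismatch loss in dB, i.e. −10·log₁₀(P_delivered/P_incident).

mismatch loss ≈ 1.5 dB

Γ = (-22 + j370)/(578 + j370), |Γ| = 0.54
|Γ|² = 0.292, so P_del/P_inc = 1 − |Γ|² = 0.708
ML = −10·log₁₀(1 − |Γ|²)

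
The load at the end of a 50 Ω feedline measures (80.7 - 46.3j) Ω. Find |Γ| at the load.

Γ = (Z_L − Z_0)/(Z_L + Z_0) = (30.7 − j46.3)/(130.7 − j46.3)
|Γ| = 55.6/139

|Γ| ≈ 0.401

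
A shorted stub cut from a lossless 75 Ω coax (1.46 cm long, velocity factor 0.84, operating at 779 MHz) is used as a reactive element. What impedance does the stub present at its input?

Z_in ≈ +j21.9 Ω

λ = v/f = 0.84·c / 779 MHz = 0.323 m
βl = 2π·l/λ = 2π × 0.0451 = 16.2°
tan(βl) = 0.291
For a shorted stub, Z_in = jZ_0·tan(βl)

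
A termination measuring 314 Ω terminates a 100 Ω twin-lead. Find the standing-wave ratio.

Γ = (314 − 100)/(314 + 100) = 0.517
VSWR = (1 + 0.517)/(1 − 0.517)

VSWR ≈ 3.14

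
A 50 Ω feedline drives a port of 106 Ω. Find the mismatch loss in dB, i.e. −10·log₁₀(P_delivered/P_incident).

mismatch loss ≈ 0.599 dB

Γ = (106 − 50)/(106 + 50) = 0.359
|Γ|² = 0.129, so P_del/P_inc = 1 − |Γ|² = 0.871
ML = −10·log₁₀(1 − |Γ|²)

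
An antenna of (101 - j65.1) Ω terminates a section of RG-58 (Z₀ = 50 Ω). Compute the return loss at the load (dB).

RL ≈ 5.97 dB

Γ = (51 − j65.1)/(151 − j65.1), |Γ| = 0.503
RL = −20·log₁₀|Γ| = −20·log₁₀(0.503)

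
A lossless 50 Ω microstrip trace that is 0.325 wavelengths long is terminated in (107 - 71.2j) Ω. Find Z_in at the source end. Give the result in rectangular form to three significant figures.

βl = 2π × 0.325 = 117°
tan(βl) = tan(117°) = -1.96
Z_in = Z_0·(Z_L + jZ_0·tanβl)/(Z_0 + jZ_L·tanβl)
     = 50·(107 − j169)/(-89.7 − j210)

Z_in ≈ 24.9 + j36.1 Ω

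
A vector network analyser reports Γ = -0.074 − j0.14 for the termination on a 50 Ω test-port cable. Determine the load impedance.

Z_L = Z_0·(1 + Γ)/(1 − Γ) = 50·(0.926 − j0.14)/(1.07 + j0.14)

Z_L ≈ 41.6 − j11.9 Ω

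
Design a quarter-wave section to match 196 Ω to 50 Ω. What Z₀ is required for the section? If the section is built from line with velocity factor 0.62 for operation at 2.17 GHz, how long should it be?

Z_qwt ≈ 99 Ω; length ≈ 2.14 cm

Z_qwt = √(Z_0·R_L) = √(50 × 196) = √9800
λ = 0.62·c/f = 0.0857 m, so l = λ/4 = 0.0214 m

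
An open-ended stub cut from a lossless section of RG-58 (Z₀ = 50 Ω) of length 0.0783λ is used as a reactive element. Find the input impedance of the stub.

βl = 2π × 0.0783 = 28.2°
tan(βl) = 0.536
For an open-ended stub, Z_in = −jZ_0·cot(βl) = −jZ_0/tan(βl)

Z_in ≈ −j93.3 Ω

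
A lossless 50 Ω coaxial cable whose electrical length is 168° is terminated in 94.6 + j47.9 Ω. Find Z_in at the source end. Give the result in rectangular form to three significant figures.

tan(βl) = tan(168°) = -0.213
Z_in = Z_0·(Z_L + jZ_0·tanβl)/(Z_0 + jZ_L·tanβl)
     = 50·(94.6 + j37.3)/(60.2 − j20.1)

Z_in ≈ 61.4 + j51.5 Ω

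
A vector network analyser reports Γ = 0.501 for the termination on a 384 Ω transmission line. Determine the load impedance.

Z_L ≈ 1160 Ω

Z_L = Z_0·(1 + Γ)/(1 − Γ) = 384·(1.5)/(0.499)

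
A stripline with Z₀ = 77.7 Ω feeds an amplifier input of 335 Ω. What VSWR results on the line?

VSWR ≈ 4.31

For a purely resistive load, VSWR = R_L/Z_0 or Z_0/R_L (whichever > 1) = 335/77.7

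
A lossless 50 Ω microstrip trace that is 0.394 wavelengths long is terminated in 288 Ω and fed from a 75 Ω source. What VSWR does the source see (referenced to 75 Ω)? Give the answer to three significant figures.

VSWR ≈ 5.7

βl = 2π × 0.394 = 142°
tan(βl) = -0.786
Z_in = Z_0·(Z_L + jZ_0·tanβl)/(Z_0 + jZ_L·tanβl) = 21.7 + j58.8 Ω
Γ_s = (Z_in − Z_s)/(Z_in + Z_s) = (-53.3 + j58.8)/(96.7 + j58.8), |Γ_s| = 0.702
VSWR = (1 + |Γ_s|)/(1 − |Γ_s|)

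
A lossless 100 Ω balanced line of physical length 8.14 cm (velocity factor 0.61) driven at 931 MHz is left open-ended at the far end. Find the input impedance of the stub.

Z_in ≈ +j167 Ω

λ = v/f = 0.61·c / 931 MHz = 0.197 m
βl = 2π·l/λ = 2π × 0.414 = 149°
tan(βl) = -0.599
For an open-ended stub, Z_in = −jZ_0·cot(βl) = −jZ_0/tan(βl)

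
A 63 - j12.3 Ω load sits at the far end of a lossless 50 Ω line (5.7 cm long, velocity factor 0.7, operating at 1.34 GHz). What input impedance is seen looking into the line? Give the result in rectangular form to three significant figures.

Z_in ≈ 55.9 + j15.8 Ω

λ = v/f = 0.7·c / 1.34 GHz = 0.157 m
βl = 2π·l/λ = 2π × 0.364 = 131°
tan(βl) = tan(131°) = -1.15
Z_in = Z_0·(Z_L + jZ_0·tanβl)/(Z_0 + jZ_L·tanβl)
     = 50·(63 − j69.9)/(35.8 − j72.6)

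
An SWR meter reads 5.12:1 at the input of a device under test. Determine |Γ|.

|Γ| ≈ 0.673

|Γ| = (S − 1)/(S + 1) = (5.12 − 1)/(5.12 + 1) = 4.12/6.12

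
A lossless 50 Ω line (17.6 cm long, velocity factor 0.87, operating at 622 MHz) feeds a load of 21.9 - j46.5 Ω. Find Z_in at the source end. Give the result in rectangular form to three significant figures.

λ = v/f = 0.87·c / 622 MHz = 0.42 m
βl = 2π·l/λ = 2π × 0.419 = 151°
tan(βl) = tan(151°) = -0.554
Z_in = Z_0·(Z_L + jZ_0·tanβl)/(Z_0 + jZ_L·tanβl)
     = 50·(21.9 − j74.2)/(24.2 − j12.1)

Z_in ≈ 97.5 − j104 Ω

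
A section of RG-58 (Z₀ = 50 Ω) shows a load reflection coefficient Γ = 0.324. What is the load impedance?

Z_L = Z_0·(1 + Γ)/(1 − Γ) = 50·(1.32)/(0.676)

Z_L ≈ 97.9 Ω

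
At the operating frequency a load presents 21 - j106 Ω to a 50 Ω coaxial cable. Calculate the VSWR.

VSWR ≈ 13.4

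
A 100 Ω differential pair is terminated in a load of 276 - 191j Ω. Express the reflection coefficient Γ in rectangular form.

Γ ≈ 0.577 − j0.215

Γ = (Z_L − Z_0)/(Z_L + Z_0) = (176 − j191)/(376 − j191)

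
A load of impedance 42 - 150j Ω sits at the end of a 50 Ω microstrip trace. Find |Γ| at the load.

Γ = (Z_L − Z_0)/(Z_L + Z_0) = (-8 − j150)/(92 − j150)
|Γ| = 150/176

|Γ| ≈ 0.854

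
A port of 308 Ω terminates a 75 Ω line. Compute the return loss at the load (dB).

RL ≈ 4.32 dB

Γ = (308 − 75)/(308 + 75) = 0.608
RL = −20·log₁₀|Γ| = −20·log₁₀(0.608)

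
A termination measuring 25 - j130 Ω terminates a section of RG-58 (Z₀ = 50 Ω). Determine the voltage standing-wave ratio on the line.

Γ = (Z_L − Z_0)/(Z_L + Z_0) = (-25 − j130)/(75 − j130)
|Γ| = 132/150 = 0.882
VSWR = (1 + |Γ|)/(1 − |Γ|) = 1.88/0.118

VSWR ≈ 16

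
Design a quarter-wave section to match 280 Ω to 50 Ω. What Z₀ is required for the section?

Z_qwt ≈ 118 Ω

Z_qwt = √(Z_0·R_L) = √(50 × 280) = √14000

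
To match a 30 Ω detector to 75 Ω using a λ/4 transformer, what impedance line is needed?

Z_qwt = √(Z_0·R_L) = √(75 × 30) = √2250

Z_qwt ≈ 47.4 Ω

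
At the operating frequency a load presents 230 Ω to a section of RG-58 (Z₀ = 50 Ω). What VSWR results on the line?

For a purely resistive load, VSWR = R_L/Z_0 or Z_0/R_L (whichever > 1) = 230/50

VSWR ≈ 4.6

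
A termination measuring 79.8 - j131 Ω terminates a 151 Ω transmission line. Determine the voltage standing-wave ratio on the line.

VSWR ≈ 3.56

Γ = (Z_L − Z_0)/(Z_L + Z_0) = (-71.2 − j131)/(230.8 − j131)
|Γ| = 149/265 = 0.562
VSWR = (1 + |Γ|)/(1 − |Γ|) = 1.56/0.438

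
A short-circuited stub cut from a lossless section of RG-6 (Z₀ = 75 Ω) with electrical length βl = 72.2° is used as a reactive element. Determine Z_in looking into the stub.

Z_in ≈ +j234 Ω

tan(βl) = 3.11
For a short-circuited stub, Z_in = jZ_0·tan(βl)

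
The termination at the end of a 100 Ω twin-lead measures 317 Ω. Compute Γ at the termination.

Γ = (Z_L − Z_0)/(Z_L + Z_0) = (317 − 100)/(317 + 100) = 217/417

Γ = 0.52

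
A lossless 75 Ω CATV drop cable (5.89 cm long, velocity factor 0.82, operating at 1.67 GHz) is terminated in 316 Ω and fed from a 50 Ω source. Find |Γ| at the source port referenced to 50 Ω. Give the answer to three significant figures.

|Γ| ≈ 0.674

λ = v/f = 0.82·c / 1.67 GHz = 0.147 m
βl = 2π·l/λ = 2π × 0.4 = 144°
tan(βl) = -0.728
Z_in = Z_0·(Z_L + jZ_0·tanβl)/(Z_0 + jZ_L·tanβl) = 46.5 + j87.9 Ω
Γ_s = (Z_in − Z_s)/(Z_in + Z_s) = (-3.55 + j87.9)/(96.5 + j87.9), |Γ_s| = 0.674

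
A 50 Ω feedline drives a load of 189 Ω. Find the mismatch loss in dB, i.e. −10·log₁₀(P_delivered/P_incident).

mismatch loss ≈ 1.79 dB

Γ = (189 − 50)/(189 + 50) = 0.582
|Γ|² = 0.338, so P_del/P_inc = 1 − |Γ|² = 0.662
ML = −10·log₁₀(1 − |Γ|²)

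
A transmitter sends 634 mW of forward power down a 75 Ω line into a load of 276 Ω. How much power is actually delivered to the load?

P_delivered ≈ 426 mW

Γ = (276 − 75)/(276 + 75) = 0.573
|Γ|² = 0.328
P_refl = |Γ|²·P_inc = 208 mW, P_del = (1 − |Γ|²)·P_inc = 426 mW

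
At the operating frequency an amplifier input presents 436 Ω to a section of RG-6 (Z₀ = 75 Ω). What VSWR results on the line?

VSWR ≈ 5.81

For a purely resistive load, VSWR = R_L/Z_0 or Z_0/R_L (whichever > 1) = 436/75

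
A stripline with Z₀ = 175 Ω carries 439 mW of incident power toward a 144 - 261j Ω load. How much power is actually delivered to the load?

|Γ| = |(-31 − j261)/(319 − j261)| = 0.638
|Γ|² = 0.407
P_refl = |Γ|²·P_inc = 179 mW, P_del = (1 − |Γ|²)·P_inc = 260 mW

P_delivered ≈ 260 mW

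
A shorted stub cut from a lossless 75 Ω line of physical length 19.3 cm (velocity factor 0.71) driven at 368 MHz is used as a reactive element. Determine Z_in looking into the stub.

λ = v/f = 0.71·c / 368 MHz = 0.579 m
βl = 2π·l/λ = 2π × 0.333 = 120°
tan(βl) = -1.73
For a shorted stub, Z_in = jZ_0·tan(βl)

Z_in ≈ −j130 Ω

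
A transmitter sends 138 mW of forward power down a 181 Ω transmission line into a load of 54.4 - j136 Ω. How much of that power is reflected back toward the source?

P_reflected ≈ 64.5 mW

|Γ| = |(-126.6 − j136)/(235.4 − j136)| = 0.683
|Γ|² = 0.467
P_refl = |Γ|²·P_inc = 64.5 mW, P_del = (1 − |Γ|²)·P_inc = 73.5 mW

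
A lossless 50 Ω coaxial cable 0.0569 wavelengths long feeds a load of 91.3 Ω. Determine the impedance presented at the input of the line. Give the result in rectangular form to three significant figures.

βl = 2π × 0.0569 = 20.5°
tan(βl) = tan(20.5°) = 0.374
Z_in = Z_0·(Z_L + jZ_0·tanβl)/(Z_0 + jZ_L·tanβl)
     = 50·(91.3 + j18.7)/(50 + j34.1)

Z_in ≈ 71 − j29.8 Ω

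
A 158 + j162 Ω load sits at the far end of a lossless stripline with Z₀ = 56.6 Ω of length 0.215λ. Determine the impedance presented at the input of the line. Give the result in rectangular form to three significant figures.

βl = 2π × 0.215 = 77.4°
tan(βl) = tan(77.4°) = 4.47
Z_in = Z_0·(Z_L + jZ_0·tanβl)/(Z_0 + jZ_L·tanβl)
     = 56.6·(158 + j415)/(-668 + j707)

Z_in ≈ 11.2 − j23.3 Ω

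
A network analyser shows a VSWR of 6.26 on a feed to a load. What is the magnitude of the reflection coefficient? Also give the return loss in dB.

|Γ| = (S − 1)/(S + 1) = (6.26 − 1)/(6.26 + 1) = 5.26/7.26
RL = −20·log₁₀|Γ| = −20·log₁₀(0.725)

|Γ| ≈ 0.725; return loss ≈ 2.8 dB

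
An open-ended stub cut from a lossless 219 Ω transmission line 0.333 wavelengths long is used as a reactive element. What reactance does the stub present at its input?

βl = 2π × 0.333 = 120°
tan(βl) = -1.74
For an open-ended stub, Z_in = −jZ_0·cot(βl) = −jZ_0/tan(βl)

X_in ≈ 126 Ω (inductive)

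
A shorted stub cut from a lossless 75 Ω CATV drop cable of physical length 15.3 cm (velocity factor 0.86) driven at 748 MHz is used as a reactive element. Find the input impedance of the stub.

Z_in ≈ −j27.8 Ω

λ = v/f = 0.86·c / 748 MHz = 0.345 m
βl = 2π·l/λ = 2π × 0.444 = 160°
tan(βl) = -0.37
For a shorted stub, Z_in = jZ_0·tan(βl)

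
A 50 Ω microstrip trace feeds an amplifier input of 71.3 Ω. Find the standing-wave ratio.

For a purely resistive load, VSWR = R_L/Z_0 or Z_0/R_L (whichever > 1) = 71.3/50

VSWR ≈ 1.43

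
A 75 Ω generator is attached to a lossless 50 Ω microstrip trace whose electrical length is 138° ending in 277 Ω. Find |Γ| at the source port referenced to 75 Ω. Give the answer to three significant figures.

|Γ| ≈ 0.705

tan(βl) = -0.9
Z_in = Z_0·(Z_L + jZ_0·tanβl)/(Z_0 + jZ_L·tanβl) = 19.4 + j51.6 Ω
Γ_s = (Z_in − Z_s)/(Z_in + Z_s) = (-55.6 + j51.6)/(94.4 + j51.6), |Γ_s| = 0.705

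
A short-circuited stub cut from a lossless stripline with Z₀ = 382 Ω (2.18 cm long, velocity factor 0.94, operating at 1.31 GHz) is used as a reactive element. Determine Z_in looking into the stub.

λ = v/f = 0.94·c / 1.31 GHz = 0.215 m
βl = 2π·l/λ = 2π × 0.101 = 36.5°
tan(βl) = 0.739
For a short-circuited stub, Z_in = jZ_0·tan(βl)

Z_in ≈ +j282 Ω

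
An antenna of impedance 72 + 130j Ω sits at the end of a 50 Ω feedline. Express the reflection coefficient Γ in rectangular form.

Γ = (Z_L − Z_0)/(Z_L + Z_0) = (22 + j130)/(122 + j130)

Γ ≈ 0.616 + j0.409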